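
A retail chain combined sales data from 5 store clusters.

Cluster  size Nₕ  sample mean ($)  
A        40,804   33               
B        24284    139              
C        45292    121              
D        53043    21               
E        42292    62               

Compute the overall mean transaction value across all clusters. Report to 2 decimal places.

67.76

N = 205715; weights Wₕ = Nₕ/N = (0.1984, 0.1180, 0.2202, 0.2578, 0.2056).
x̄_st = Σ Wₕ·x̄ₕ = 0.1984·33 + 0.1180·139 + 0.2202·121 + 0.2578·21 + 0.2056·62 ≈ 67.7556...
→ 67.76.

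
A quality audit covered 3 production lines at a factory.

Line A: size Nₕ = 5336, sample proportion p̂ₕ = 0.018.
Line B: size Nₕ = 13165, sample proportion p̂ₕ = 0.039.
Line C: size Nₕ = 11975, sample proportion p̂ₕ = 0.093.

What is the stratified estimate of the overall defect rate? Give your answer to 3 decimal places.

N = 5336 + 13165 + 11975 = 30476.
Overall proportion = Σ (Nₕ/N)·p̂ₕ.
Σ Nₕp̂ₕ = 96.048 + 513.435 + 1113.675 = 1723.158.
1723.158 / 30476 = 0.05654... → 0.057.

0.057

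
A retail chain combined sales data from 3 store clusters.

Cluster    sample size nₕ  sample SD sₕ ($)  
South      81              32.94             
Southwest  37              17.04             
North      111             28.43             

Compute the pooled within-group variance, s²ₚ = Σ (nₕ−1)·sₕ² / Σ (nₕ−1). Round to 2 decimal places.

South: (81−1)·32.94² = 80·1085.0436 = 86803.488
Southwest: (37−1)·17.04² = 36·290.3616 = 10453.0176
North: (111−1)·28.43² = 110·808.2649 = 88909.139
Numerator = 186165.6446; denominator = Σ(nₕ−1) = 226.
s²ₚ = 186165.6446/226 = 823.7418... → 823.74.

823.74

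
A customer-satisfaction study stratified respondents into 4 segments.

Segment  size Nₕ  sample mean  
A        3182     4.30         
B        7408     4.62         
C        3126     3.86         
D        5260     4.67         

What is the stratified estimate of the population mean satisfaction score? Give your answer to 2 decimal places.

x̄_st = (Σ Nₕx̄ₕ) / (Σ Nₕ) = (3182·4.30 + 7408·4.62 + 3126·3.86 + 5260·4.67) / 18976
= 84538.12 / 18976 = 4.4550... → 4.46.

4.46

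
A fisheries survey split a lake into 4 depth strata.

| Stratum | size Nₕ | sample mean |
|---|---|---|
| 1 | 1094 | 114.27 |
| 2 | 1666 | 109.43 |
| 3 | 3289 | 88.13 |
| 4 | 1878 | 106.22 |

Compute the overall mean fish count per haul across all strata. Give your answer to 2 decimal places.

N = 7927; weights Wₕ = Nₕ/N = (0.1380, 0.2102, 0.4149, 0.2369).
x̄_st = Σ Wₕ·x̄ₕ = 0.1380·114.27 + 0.2102·109.43 + 0.4149·88.13 + 0.2369·106.22 ≈ 100.4999...
→ 100.50.

100.50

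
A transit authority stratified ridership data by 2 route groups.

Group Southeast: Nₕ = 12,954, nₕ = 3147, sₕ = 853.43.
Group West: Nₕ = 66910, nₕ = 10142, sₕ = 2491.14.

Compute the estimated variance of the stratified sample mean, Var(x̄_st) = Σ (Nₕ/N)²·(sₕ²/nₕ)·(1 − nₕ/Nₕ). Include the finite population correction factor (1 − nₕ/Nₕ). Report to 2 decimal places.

369.00

N = 79864. Term for each stratum: Wₕ²sₕ²/nₕ·(1−nₕ/Nₕ).
Var(x̄_st) = 4.60975 + 364.38893 = 368.99867 → 369.00.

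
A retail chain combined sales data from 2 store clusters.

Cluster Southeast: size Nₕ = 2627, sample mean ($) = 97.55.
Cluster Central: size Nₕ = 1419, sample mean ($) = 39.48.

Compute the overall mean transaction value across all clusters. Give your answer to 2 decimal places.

N = 2627 + 1419 = 4046.
The stratified mean weights each stratum mean by its population share Nₕ/N.
Σ Nₕx̄ₕ = 2627·97.55 + 1419·39.48 = 256263.85 + 56022.12 = 312285.97.
Divide by N: 312285.97 / 4046 = 77.1839... → 77.18.

77.18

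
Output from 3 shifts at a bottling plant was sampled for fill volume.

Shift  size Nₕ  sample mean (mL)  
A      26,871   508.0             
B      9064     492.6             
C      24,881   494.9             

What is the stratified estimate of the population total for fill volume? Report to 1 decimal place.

A: 26871·508.0 = 13650468
B: 9064·492.6 = 4464926.4
C: 24881·494.9 = 12313606.9
τ̂ = Σ Nₕx̄ₕ = 30429001.3.

30429001.3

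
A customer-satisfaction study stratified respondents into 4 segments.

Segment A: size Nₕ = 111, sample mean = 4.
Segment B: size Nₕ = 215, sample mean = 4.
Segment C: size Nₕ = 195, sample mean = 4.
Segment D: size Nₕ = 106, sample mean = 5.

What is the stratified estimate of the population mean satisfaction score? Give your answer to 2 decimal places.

4.17

N = 627; weights Wₕ = Nₕ/N = (0.1770, 0.3429, 0.3110, 0.1691).
x̄_st = Σ Wₕ·x̄ₕ = 0.1770·4 + 0.3429·4 + 0.3110·4 + 0.1691·5 ≈ 4.1691...
→ 4.17.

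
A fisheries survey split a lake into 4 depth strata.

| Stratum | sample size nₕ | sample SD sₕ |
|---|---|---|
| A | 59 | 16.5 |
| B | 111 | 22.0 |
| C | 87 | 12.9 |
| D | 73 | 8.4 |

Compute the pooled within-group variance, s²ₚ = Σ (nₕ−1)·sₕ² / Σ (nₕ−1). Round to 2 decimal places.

271.23

A: (59−1)·16.5² = 58·272.25 = 15790.5
B: (111−1)·22.0² = 110·484 = 53240
C: (87−1)·12.9² = 86·166.41 = 14311.26
D: (73−1)·8.4² = 72·70.56 = 5080.32
Numerator = 88422.08; denominator = Σ(nₕ−1) = 326.
s²ₚ = 88422.08/326 = 271.2334... → 271.23.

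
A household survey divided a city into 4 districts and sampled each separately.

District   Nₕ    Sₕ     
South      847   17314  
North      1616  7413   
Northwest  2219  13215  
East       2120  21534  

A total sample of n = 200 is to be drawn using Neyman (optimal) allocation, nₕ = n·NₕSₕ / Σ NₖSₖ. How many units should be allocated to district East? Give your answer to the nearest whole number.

Σ NₕSₕ = 847·17314 + 1616·7413 + 2219·13215 + 2120·21534 = 101620531.
Share for East: 45652080/101620531 = 0.44924.
n_East = 200 × 0.44924 = 89.848... → 90.

90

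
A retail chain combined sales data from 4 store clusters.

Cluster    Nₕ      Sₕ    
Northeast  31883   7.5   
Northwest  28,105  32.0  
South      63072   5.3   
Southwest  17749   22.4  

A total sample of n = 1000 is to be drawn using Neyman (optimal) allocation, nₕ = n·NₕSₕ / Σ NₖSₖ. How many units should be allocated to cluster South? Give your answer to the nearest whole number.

179

Σ NₕSₕ = 31883·7.5 + 28105·32.0 + 63072·5.3 + 17749·22.4 = 1870341.7.
Share for South: 334281.6/1870341.7 = 0.17873.
n_South = 1000 × 0.17873 = 178.728... → 179.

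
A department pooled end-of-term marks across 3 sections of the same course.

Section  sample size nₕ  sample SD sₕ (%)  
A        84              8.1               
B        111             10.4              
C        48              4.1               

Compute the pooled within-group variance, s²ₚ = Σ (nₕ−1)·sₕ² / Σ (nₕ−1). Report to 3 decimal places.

A: (84−1)·8.1² = 83·65.61 = 5445.63
B: (111−1)·10.4² = 110·108.16 = 11897.6
C: (48−1)·4.1² = 47·16.81 = 790.07
Numerator = 18133.3; denominator = Σ(nₕ−1) = 240.
s²ₚ = 18133.3/240 = 75.55542... → 75.555.

75.555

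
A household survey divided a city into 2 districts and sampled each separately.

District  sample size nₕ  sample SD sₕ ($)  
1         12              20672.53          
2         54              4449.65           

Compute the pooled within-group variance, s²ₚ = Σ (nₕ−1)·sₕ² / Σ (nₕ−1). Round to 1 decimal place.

1: (12−1)·20672.53² = 11·427353496.6009 = 4700888462.6099
2: (54−1)·4449.65² = 53·19799385.1225 = 1049367411.4925
Numerator = 5750255874.1024; denominator = Σ(nₕ−1) = 64.
s²ₚ = 5750255874.1024/64 = 89847748.033... → 89847748.0.

89847748.0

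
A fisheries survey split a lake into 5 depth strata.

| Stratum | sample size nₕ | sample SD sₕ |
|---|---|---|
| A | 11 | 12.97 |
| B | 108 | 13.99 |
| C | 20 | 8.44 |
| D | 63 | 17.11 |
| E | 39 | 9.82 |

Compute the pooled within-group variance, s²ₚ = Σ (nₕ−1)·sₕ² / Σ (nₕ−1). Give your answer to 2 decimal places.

194.04

Degrees of freedom: 10 + 107 + 19 + 62 + 38 = 236.
Σ(nₕ−1)sₕ² = 10·168.2209 + 107·195.7201 + 19·71.2336 + 62·292.7521 + 38·96.4324 = 45792.7595.
s²ₚ = 45792.7595 / 236 = 194.0371... → 194.04.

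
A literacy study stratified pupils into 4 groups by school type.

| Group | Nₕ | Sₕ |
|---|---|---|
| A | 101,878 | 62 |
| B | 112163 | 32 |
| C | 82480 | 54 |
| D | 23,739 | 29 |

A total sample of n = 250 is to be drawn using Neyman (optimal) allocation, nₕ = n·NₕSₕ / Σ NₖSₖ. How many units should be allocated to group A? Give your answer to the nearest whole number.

105

Σ NₕSₕ = 101878·62 + 112163·32 + 82480·54 + 23739·29 = 15048003.
Share for A: 6316436/15048003 = 0.41975.
n_A = 250 × 0.41975 = 104.938... → 105.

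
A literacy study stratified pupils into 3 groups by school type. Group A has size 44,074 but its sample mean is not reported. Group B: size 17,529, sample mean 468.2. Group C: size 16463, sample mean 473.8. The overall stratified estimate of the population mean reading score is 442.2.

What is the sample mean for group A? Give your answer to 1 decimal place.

420.1

Σ Nₕx̄ₕ = N·μ, so 44074·x̄_A = 78066·442.2 − (17529·468.2 + 16463·473.8).
= 34520785.2 − 16007247.2 = 18513538.
x̄_A = 18513538 / 44074 = 420.056... → 420.1.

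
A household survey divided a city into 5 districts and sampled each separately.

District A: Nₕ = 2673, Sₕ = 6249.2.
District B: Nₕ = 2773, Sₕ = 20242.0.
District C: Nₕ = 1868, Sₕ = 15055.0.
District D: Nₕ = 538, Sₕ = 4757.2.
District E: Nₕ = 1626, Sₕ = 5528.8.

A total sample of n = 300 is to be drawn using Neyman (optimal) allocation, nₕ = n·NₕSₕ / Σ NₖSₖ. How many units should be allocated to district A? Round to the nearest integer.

45

A: NₕSₕ = 2673·6249.2 = 16704111.6
B: NₕSₕ = 2773·20242.0 = 56131066
C: NₕSₕ = 1868·15055.0 = 28122740
D: NₕSₕ = 538·4757.2 = 2559373.6
E: NₕSₕ = 1626·5528.8 = 8989828.8
Σ NₕSₕ = 112507120.
n_A = 300·16704111.6/112507120 = 44.541... → 45.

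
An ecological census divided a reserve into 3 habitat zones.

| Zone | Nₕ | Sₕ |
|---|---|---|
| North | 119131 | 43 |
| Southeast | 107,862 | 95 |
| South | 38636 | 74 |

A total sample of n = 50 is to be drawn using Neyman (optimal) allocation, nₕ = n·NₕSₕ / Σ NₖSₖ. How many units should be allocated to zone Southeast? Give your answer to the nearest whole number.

28

Σ NₕSₕ = 119131·43 + 107862·95 + 38636·74 = 18228587.
Share for Southeast: 10246890/18228587 = 0.56213.
n_Southeast = 50 × 0.56213 = 28.107... → 28.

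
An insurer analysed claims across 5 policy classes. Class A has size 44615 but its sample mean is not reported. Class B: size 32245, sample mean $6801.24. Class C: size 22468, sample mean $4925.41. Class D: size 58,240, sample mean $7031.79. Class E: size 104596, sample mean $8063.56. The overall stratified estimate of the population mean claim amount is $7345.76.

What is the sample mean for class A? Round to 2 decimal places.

7685.22

Σ Nₕx̄ₕ = N·μ, so 44615·x̄_A = 262164·7345.76 − (32245·6801.24 + 22468·4925.41 + 58240·7031.79 + 104596·8063.56).
= 1925793824.64 − 1582917667.04 = 342876157.6.
x̄_A = 342876157.6 / 44615 = 7685.2215... → 7685.22.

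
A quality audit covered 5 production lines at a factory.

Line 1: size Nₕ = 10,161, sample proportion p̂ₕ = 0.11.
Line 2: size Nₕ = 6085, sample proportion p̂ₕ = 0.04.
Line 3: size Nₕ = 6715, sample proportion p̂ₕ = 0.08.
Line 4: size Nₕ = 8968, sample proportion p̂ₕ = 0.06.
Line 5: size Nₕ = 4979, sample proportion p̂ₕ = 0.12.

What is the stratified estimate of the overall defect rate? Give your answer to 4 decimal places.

0.0822

Wₕ = Nₕ/N with N = 36908: 0.2753, 0.1649, 0.1819, 0.2430, 0.1349.
p̂_st = 0.2753·0.11 + 0.1649·0.04 + 0.1819·0.08 + 0.2430·0.06 + 0.1349·0.12 ≈ 0.082201... → 0.0822.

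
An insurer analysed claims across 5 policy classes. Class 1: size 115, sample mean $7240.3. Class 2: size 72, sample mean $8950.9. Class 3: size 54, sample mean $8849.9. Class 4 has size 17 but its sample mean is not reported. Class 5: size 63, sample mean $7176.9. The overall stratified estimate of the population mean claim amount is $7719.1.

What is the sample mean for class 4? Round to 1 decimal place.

N = 115 + 72 + 54 + 17 + 63 = 321.
Overall total = μ·N = 7719.1·321 = 2477831.1.
Subtract the known strata: 115·7240.3 + 72·8950.9 + 54·8849.9 + 63·7176.9 = 2407138.6.
Remaining total for class 4: 2477831.1 − 2407138.6 = 70692.5.
Divide by its size: 70692.5 / 17 = 4158.382... → 4158.4.

4158.4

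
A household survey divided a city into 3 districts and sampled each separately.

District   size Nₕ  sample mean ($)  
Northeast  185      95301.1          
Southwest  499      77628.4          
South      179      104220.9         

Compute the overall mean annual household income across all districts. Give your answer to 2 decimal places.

86932.58

N = 863; weights Wₕ = Nₕ/N = (0.2144, 0.5782, 0.2074).
x̄_st = Σ Wₕ·x̄ₕ = 0.2144·95301.1 + 0.5782·77628.4 + 0.2074·104220.9 ≈ 86932.5796...
→ 86932.58.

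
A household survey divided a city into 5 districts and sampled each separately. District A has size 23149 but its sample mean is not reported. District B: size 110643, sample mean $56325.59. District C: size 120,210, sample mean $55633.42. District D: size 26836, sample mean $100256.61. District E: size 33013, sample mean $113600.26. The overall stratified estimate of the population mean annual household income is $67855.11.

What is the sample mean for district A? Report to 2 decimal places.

N = 23149 + 110643 + 120210 + 26836 + 33013 = 313851.
Overall total = μ·N = 67855.11·313851 = 21296394128.61.
Subtract the known strata: 110643·56325.59 + 120210·55633.42 + 26836·100256.61 + 33013·113600.26 = 19360497441.91.
Remaining total for district A: 21296394128.61 − 19360497441.91 = 1935896686.7.
Divide by its size: 1935896686.7 / 23149 = 83627.6594... → 83627.66.

83627.66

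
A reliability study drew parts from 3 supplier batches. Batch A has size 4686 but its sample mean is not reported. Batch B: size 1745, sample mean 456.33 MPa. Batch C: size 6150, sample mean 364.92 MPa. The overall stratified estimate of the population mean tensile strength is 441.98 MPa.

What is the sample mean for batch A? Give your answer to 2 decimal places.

N = 4686 + 1745 + 6150 = 12581.
Overall total = μ·N = 441.98·12581 = 5560550.38.
Subtract the known strata: 1745·456.33 + 6150·364.92 = 3040553.85.
Remaining total for batch A: 5560550.38 − 3040553.85 = 2519996.53.
Divide by its size: 2519996.53 / 4686 = 537.7713... → 537.77.

537.77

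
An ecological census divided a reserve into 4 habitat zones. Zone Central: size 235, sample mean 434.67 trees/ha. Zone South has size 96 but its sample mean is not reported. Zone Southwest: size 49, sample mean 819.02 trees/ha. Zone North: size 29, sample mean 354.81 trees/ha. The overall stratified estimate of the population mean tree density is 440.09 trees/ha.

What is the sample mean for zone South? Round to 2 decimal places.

Σ Nₕx̄ₕ = N·μ, so 96·x̄_South = 409·440.09 − (235·434.67 + 49·819.02 + 29·354.81).
= 179996.81 − 152568.92 = 27427.89.
x̄_South = 27427.89 / 96 = 285.7072... → 285.71.

285.71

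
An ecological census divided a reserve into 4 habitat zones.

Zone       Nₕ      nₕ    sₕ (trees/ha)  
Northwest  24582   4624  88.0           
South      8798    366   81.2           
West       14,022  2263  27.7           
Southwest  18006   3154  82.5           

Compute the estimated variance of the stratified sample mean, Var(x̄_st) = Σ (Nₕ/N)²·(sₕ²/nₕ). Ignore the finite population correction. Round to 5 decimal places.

N = 65408; Wₕ = Nₕ/N.
zone Northwest: (24582/65408)²·88.0²/4624 = 0.23654851
zone South: (8798/65408)²·81.2²/366 = 0.32593962
zone West: (14022/65408)²·27.7²/2263 = 0.01558236
zone Southwest: (18006/65408)²·82.5²/3154 = 0.16353810
Sum = 0.74160858 → 0.74161.

0.74161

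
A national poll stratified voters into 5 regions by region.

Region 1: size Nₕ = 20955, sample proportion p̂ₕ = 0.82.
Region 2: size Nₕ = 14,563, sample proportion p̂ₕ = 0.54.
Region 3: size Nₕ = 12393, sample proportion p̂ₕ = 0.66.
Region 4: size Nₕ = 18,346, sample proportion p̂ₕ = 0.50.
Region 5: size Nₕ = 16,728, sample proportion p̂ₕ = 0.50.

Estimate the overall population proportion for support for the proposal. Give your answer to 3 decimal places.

N = 20955 + 14563 + 12393 + 18346 + 16728 = 82985.
Overall proportion = Σ (Nₕ/N)·p̂ₕ.
Σ Nₕp̂ₕ = 17183.1 + 7864.02 + 8179.38 + 9173 + 8364 = 50763.5.
50763.5 / 82985 = 0.61172... → 0.612.

0.612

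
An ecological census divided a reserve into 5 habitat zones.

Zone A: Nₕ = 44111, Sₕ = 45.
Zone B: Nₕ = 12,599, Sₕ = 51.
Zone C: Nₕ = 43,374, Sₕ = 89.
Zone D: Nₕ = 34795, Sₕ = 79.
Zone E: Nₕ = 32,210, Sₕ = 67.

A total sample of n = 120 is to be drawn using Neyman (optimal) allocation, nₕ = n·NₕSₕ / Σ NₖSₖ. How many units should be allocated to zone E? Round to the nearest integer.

23

Σ NₕSₕ = 44111·45 + 12599·51 + 43374·89 + 34795·79 + 32210·67 = 11394705.
Share for E: 2158070/11394705 = 0.18939.
n_E = 120 × 0.18939 = 22.727... → 23.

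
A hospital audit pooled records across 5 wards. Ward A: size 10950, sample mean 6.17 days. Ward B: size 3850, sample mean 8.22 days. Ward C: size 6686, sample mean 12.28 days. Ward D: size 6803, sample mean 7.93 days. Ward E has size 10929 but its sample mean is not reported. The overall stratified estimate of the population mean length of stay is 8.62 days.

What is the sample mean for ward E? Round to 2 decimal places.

Σ Nₕx̄ₕ = N·μ, so 10929·x̄_E = 39218·8.62 − (10950·6.17 + 3850·8.22 + 6686·12.28 + 6803·7.93).
= 338059.16 − 235260.37 = 102798.79.
x̄_E = 102798.79 / 10929 = 9.4061... → 9.41.

9.41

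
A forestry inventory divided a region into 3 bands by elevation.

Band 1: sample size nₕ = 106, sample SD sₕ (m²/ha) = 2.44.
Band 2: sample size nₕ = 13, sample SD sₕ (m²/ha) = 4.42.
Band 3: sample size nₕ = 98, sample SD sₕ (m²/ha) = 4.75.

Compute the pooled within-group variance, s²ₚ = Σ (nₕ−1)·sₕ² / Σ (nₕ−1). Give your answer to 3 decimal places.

1: (106−1)·2.44² = 105·5.9536 = 625.128
2: (13−1)·4.42² = 12·19.5364 = 234.4368
3: (98−1)·4.75² = 97·22.5625 = 2188.5625
Numerator = 3048.1273; denominator = Σ(nₕ−1) = 214.
s²ₚ = 3048.1273/214 = 14.24359... → 14.244.

14.244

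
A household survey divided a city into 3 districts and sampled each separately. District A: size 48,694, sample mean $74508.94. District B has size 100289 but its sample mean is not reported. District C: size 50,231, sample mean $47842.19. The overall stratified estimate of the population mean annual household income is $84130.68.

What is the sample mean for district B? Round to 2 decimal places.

106977.93

Σ Nₕx̄ₕ = N·μ, so 100289·x̄_B = 199214·84130.68 − (48694·74508.94 + 50231·47842.19).
= 16760009285.52 − 6031299370.25 = 10728709915.27.
x̄_B = 10728709915.27 / 100289 = 106977.9329... → 106977.93.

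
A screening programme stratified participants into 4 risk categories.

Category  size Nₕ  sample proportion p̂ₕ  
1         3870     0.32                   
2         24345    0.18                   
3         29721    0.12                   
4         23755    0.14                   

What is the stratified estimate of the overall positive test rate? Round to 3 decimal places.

N = 3870 + 24345 + 29721 + 23755 = 81691.
Overall proportion = Σ (Nₕ/N)·p̂ₕ.
Σ Nₕp̂ₕ = 1238.4 + 4382.1 + 3566.52 + 3325.7 = 12512.72.
12512.72 / 81691 = 0.15317... → 0.153.

0.153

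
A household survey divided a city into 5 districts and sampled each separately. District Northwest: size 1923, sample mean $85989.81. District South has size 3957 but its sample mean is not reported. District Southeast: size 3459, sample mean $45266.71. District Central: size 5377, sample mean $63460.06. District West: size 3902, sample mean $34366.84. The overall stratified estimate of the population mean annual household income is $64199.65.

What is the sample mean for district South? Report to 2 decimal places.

100583.52

Σ Nₕx̄ₕ = N·μ, so 3957·x̄_South = 18618·64199.65 − (1923·85989.81 + 3459·45266.71 + 5377·63460.06 + 3902·34366.84).
= 1195269083.7 − 797260106.82 = 398008976.88.
x̄_South = 398008976.88 / 3957 = 100583.5170... → 100583.52.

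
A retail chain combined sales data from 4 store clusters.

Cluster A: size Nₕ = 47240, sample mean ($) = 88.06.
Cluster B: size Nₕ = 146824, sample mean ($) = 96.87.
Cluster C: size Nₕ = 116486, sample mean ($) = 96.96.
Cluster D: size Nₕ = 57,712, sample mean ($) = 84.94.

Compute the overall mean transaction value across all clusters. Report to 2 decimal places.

93.90

N = 368262; weights Wₕ = Nₕ/N = (0.1283, 0.3987, 0.3163, 0.1567).
x̄_st = Σ Wₕ·x̄ₕ = 0.1283·88.06 + 0.3987·96.87 + 0.3163·96.96 + 0.1567·84.94 ≈ 93.8987...
→ 93.90.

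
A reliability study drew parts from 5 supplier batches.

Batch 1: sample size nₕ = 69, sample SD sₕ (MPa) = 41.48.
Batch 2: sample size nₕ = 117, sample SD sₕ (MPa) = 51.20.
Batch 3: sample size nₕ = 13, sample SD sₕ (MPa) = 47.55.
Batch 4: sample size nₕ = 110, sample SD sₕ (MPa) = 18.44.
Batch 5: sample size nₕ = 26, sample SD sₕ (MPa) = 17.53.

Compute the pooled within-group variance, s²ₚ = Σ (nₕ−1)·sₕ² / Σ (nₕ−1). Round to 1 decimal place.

1493.8

1: (69−1)·41.48² = 68·1720.5904 = 117000.1472
2: (117−1)·51.20² = 116·2621.44 = 304087.04
3: (13−1)·47.55² = 12·2261.0025 = 27132.03
4: (110−1)·18.44² = 109·340.0336 = 37063.6624
5: (26−1)·17.53² = 25·307.3009 = 7682.5225
Numerator = 492965.4021; denominator = Σ(nₕ−1) = 330.
s²ₚ = 492965.4021/330 = 1493.835... → 1493.8.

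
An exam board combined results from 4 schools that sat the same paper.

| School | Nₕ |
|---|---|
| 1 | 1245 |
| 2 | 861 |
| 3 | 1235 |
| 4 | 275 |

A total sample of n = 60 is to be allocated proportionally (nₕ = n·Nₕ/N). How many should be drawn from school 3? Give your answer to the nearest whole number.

N = 1245 + 861 + 1235 + 275 = 3616.
n_3 = 60·1235/3616 = 20.492... → 20.

20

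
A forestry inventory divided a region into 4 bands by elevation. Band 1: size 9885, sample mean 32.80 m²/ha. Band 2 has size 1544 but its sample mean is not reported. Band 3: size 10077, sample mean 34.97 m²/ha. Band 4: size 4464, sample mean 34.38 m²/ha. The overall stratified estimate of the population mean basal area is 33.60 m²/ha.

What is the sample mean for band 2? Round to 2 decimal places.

27.53

Σ Nₕx̄ₕ = N·μ, so 1544·x̄_2 = 25970·33.60 − (9885·32.80 + 10077·34.97 + 4464·34.38).
= 872592 − 830093.01 = 42498.99.
x̄_2 = 42498.99 / 1544 = 27.5253... → 27.53.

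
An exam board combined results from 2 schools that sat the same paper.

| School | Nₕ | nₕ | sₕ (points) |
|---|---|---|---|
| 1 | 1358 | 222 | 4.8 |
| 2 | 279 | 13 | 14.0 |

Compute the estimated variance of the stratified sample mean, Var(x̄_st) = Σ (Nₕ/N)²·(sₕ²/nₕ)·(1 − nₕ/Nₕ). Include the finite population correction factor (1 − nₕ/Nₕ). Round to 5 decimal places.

N = 1637; Wₕ = Nₕ/N.
school 1: (1358/1637)²·4.8²/222·(1 − 222/1358) = 0.05974619
school 2: (279/1637)²·14.0²/13·(1 − 13/279) = 0.41754299
Sum = 0.47728919 → 0.47729.

0.47729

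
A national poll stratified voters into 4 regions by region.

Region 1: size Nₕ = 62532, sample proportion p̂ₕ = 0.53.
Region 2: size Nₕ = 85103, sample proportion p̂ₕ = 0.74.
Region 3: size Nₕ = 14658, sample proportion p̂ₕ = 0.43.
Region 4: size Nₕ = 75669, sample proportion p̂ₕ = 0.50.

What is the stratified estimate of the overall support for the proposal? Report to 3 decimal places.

Wₕ = Nₕ/N with N = 237962: 0.2628, 0.3576, 0.0616, 0.3180.
p̂_st = 0.2628·0.53 + 0.3576·0.74 + 0.0616·0.43 + 0.3180·0.50 ≈ 0.58940... → 0.589.

0.589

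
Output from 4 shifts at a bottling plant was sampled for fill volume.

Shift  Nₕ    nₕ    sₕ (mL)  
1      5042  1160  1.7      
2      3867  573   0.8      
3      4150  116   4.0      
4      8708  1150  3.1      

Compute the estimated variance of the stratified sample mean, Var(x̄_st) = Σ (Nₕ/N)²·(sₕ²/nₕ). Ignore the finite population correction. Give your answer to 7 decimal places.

0.0065201

N = 21767; Wₕ = Nₕ/N.
shift 1: (5042/21767)²·1.7²/1160 = 0.0001336744
shift 2: (3867/21767)²·0.8²/573 = 0.0000352514
shift 3: (4150/21767)²·4.0²/116 = 0.0050137310
shift 4: (8708/21767)²·3.1²/1150 = 0.0013374121
Sum = 0.0065200689 → 0.0065201.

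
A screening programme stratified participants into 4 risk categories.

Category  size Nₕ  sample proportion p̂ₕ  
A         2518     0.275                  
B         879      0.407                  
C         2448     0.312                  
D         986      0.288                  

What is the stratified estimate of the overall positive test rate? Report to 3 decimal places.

0.307

N = 2518 + 879 + 2448 + 986 = 6831.
Overall proportion = Σ (Nₕ/N)·p̂ₕ.
Σ Nₕp̂ₕ = 692.45 + 357.753 + 763.776 + 283.968 = 2097.947.
2097.947 / 6831 = 0.30712... → 0.307.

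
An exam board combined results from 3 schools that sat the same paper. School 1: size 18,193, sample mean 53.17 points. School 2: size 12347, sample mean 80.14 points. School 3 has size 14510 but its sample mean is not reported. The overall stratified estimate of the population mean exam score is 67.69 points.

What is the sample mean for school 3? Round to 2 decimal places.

Σ Nₕx̄ₕ = N·μ, so 14510·x̄_3 = 45050·67.69 − (18193·53.17 + 12347·80.14).
= 3049434.5 − 1956810.39 = 1092624.11.
x̄_3 = 1092624.11 / 14510 = 75.3015... → 75.30.

75.30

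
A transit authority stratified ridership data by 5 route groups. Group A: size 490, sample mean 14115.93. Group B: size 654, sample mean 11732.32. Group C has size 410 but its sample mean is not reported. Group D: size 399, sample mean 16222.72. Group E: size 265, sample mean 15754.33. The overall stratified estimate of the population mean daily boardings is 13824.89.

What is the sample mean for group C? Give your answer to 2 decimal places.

N = 490 + 654 + 410 + 399 + 265 = 2218.
Overall total = μ·N = 13824.89·2218 = 30663606.02.
Subtract the known strata: 490·14115.93 + 654·11732.32 + 399·16222.72 + 265·15754.33 = 25237505.71.
Remaining total for group C: 30663606.02 − 25237505.71 = 5426100.31.
Divide by its size: 5426100.31 / 410 = 13234.391 → 13234.39.

13234.39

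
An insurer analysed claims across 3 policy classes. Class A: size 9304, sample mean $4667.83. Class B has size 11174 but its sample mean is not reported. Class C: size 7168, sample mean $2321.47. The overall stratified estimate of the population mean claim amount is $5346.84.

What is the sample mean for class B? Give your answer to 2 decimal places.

7852.96

N = 9304 + 11174 + 7168 = 27646.
Overall total = μ·N = 5346.84·27646 = 147818738.64.
Subtract the known strata: 9304·4667.83 + 7168·2321.47 = 60069787.28.
Remaining total for class B: 147818738.64 − 60069787.28 = 87748951.36.
Divide by its size: 87748951.36 / 11174 = 7852.9579... → 7852.96.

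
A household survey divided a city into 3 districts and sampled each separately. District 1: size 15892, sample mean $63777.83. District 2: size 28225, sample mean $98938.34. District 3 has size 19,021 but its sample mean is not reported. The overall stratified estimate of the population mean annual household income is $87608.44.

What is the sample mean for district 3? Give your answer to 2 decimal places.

N = 15892 + 28225 + 19021 = 63138.
Overall total = μ·N = 87608.44·63138 = 5531421684.72.
Subtract the known strata: 15892·63777.83 + 28225·98938.34 = 3806091920.86.
Remaining total for district 3: 5531421684.72 − 3806091920.86 = 1725329763.86.
Divide by its size: 1725329763.86 / 19021 = 90706.5750... → 90706.58.

90706.58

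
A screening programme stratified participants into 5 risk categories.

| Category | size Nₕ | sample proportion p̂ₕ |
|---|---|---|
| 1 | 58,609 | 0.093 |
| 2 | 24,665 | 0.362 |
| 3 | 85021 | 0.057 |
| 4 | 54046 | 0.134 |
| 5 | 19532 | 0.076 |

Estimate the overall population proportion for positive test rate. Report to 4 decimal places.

0.1156

N = 58609 + 24665 + 85021 + 54046 + 19532 = 241873.
Overall proportion = Σ (Nₕ/N)·p̂ₕ.
Σ Nₕp̂ₕ = 5450.637 + 8928.73 + 4846.197 + 7242.164 + 1484.432 = 27952.16.
27952.16 / 241873 = 0.115565... → 0.1156.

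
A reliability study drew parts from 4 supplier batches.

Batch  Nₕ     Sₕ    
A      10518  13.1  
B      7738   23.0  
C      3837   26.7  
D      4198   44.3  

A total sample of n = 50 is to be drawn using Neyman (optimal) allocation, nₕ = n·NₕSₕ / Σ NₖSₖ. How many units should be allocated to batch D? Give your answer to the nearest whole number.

Σ NₕSₕ = 10518·13.1 + 7738·23.0 + 3837·26.7 + 4198·44.3 = 604179.1.
Share for D: 185971.4/604179.1 = 0.30781.
n_D = 50 × 0.30781 = 15.390... → 15.

15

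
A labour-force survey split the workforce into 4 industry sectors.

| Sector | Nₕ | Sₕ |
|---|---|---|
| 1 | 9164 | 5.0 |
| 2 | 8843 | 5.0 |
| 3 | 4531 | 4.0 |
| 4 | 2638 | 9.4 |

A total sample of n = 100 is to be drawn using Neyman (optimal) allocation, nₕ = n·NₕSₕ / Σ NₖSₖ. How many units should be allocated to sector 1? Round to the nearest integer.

34

1: NₕSₕ = 9164·5.0 = 45820
2: NₕSₕ = 8843·5.0 = 44215
3: NₕSₕ = 4531·4.0 = 18124
4: NₕSₕ = 2638·9.4 = 24797.2
Σ NₕSₕ = 132956.2.
n_1 = 100·45820/132956.2 = 34.462... → 34.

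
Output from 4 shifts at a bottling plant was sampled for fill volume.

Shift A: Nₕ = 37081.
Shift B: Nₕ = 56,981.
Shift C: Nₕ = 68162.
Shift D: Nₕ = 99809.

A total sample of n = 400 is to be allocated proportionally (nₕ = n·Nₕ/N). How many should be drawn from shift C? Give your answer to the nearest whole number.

Share of shift C = 68162/262033 = 0.26013.
Allocate 400 × 0.26013 = 104.051... → 104.

104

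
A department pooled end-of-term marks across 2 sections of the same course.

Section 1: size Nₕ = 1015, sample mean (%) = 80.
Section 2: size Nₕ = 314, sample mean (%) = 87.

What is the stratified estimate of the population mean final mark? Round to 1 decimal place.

81.7

N = 1329; weights Wₕ = Nₕ/N = (0.7637, 0.2363).
x̄_st = Σ Wₕ·x̄ₕ = 0.7637·80 + 0.2363·87 ≈ 81.654...
→ 81.7.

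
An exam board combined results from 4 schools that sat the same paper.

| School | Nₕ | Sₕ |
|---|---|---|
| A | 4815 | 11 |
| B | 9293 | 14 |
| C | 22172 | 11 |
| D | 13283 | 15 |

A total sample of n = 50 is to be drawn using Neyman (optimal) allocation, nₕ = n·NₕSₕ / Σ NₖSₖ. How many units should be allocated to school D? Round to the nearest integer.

A: NₕSₕ = 4815·11 = 52965
B: NₕSₕ = 9293·14 = 130102
C: NₕSₕ = 22172·11 = 243892
D: NₕSₕ = 13283·15 = 199245
Σ NₕSₕ = 626204.
n_D = 50·199245/626204 = 15.909... → 16.

16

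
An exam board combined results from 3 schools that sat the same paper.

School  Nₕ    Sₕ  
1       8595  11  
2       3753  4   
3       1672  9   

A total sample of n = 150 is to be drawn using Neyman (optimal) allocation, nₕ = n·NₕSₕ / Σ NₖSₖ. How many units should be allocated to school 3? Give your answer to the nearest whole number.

1: NₕSₕ = 8595·11 = 94545
2: NₕSₕ = 3753·4 = 15012
3: NₕSₕ = 1672·9 = 15048
Σ NₕSₕ = 124605.
n_3 = 150·15048/124605 = 18.115... → 18.

18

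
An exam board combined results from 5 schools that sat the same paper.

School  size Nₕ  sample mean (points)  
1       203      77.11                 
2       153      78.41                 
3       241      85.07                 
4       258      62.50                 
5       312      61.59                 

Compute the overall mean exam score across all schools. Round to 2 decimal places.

x̄_st = (Σ Nₕx̄ₕ) / (Σ Nₕ) = (203·77.11 + 153·78.41 + 241·85.07 + 258·62.50 + 312·61.59) / 1167
= 83493.01 / 1167 = 71.5450... → 71.54.

71.54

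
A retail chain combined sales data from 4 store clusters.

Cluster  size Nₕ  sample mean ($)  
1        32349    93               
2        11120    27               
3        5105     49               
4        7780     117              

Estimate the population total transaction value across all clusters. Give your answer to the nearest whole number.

4469102

1: 32349·93 = 3008457
2: 11120·27 = 300240
3: 5105·49 = 250145
4: 7780·117 = 910260
τ̂ = Σ Nₕx̄ₕ = 4469102.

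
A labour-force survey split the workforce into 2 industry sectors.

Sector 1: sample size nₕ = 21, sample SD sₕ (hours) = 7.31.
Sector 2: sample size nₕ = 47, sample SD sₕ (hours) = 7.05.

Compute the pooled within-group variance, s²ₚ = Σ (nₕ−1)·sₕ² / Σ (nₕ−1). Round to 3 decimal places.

Degrees of freedom: 20 + 46 = 66.
Σ(nₕ−1)sₕ² = 20·53.4361 + 46·49.7025 = 3355.037.
s²ₚ = 3355.037 / 66 = 50.83389... → 50.834.

50.834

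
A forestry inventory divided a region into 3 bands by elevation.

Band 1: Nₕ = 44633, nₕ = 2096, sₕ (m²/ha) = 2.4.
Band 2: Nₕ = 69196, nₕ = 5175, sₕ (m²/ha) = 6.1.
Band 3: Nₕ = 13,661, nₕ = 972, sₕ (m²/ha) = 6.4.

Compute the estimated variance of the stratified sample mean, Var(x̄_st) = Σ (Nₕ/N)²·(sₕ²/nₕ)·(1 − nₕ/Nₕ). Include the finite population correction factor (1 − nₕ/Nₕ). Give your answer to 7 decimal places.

N = 127490. Term for each stratum: Wₕ²sₕ²/nₕ·(1−nₕ/Nₕ).
Var(x̄_st) = 0.0003209977 + 0.0019597493 + 0.0004494189 = 0.0027301659 → 0.0027302.

0.0027302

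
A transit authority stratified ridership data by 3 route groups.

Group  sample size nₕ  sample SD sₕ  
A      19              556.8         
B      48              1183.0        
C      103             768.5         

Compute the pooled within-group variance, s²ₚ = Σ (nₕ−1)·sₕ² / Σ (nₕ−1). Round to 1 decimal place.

A: (19−1)·556.8² = 18·310026.24 = 5580472.32
B: (48−1)·1183.0² = 47·1399489 = 65775983
C: (103−1)·768.5² = 102·590592.25 = 60240409.5
Numerator = 131596864.82; denominator = Σ(nₕ−1) = 167.
s²ₚ = 131596864.82/167 = 788005.179... → 788005.2.

788005.2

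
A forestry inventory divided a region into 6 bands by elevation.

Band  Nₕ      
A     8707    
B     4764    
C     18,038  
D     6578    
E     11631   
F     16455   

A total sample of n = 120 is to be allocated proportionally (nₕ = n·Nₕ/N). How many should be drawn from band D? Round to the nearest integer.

12

N = 8707 + 4764 + 18038 + 6578 + 11631 + 16455 = 66173.
n_D = 120·6578/66173 = 11.929... → 12.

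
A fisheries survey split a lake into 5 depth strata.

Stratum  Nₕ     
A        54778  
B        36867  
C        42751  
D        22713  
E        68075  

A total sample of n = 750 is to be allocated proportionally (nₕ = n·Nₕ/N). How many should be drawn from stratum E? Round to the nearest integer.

N = 54778 + 36867 + 42751 + 22713 + 68075 = 225184.
n_E = 750·68075/225184 = 226.731... → 227.

227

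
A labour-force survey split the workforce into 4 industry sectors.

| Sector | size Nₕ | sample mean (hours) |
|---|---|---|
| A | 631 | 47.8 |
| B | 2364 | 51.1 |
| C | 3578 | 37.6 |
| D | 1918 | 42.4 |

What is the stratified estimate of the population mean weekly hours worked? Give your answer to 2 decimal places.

N = 631 + 2364 + 3578 + 1918 = 8491.
Weight each subgroup mean by Nₕ/N and sum.
Σ Nₕx̄ₕ = 631·47.8 + 2364·51.1 + 3578·37.6 + 1918·42.4 = 30161.8 + 120800.4 + 134532.8 + 81323.2 = 366818.2.
Divide by N: 366818.2 / 8491 = 43.2008... → 43.20.

43.20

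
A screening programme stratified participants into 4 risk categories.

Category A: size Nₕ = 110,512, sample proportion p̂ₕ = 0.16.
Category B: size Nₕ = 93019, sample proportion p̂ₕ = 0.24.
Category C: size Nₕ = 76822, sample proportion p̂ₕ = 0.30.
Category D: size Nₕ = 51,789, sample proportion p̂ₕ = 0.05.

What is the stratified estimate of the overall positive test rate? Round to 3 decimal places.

N = 110512 + 93019 + 76822 + 51789 = 332142.
Overall proportion = Σ (Nₕ/N)·p̂ₕ.
Σ Nₕp̂ₕ = 17681.92 + 22324.56 + 23046.6 + 2589.45 = 65642.53.
65642.53 / 332142 = 0.19763... → 0.198.

0.198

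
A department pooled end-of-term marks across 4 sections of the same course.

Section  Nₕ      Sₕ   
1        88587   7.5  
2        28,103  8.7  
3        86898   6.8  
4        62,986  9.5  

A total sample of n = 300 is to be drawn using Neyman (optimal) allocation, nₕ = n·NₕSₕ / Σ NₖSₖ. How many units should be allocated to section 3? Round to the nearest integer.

1: NₕSₕ = 88587·7.5 = 664402.5
2: NₕSₕ = 28103·8.7 = 244496.1
3: NₕSₕ = 86898·6.8 = 590906.4
4: NₕSₕ = 62986·9.5 = 598367
Σ NₕSₕ = 2098172.
n_3 = 300·590906.4/2098172 = 84.489... → 84.

84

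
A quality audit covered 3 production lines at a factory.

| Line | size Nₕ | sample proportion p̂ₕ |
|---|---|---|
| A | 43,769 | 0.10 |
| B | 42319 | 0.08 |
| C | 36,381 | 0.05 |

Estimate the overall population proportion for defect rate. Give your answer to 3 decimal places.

0.078

Wₕ = Nₕ/N with N = 122469: 0.3574, 0.3455, 0.2971.
p̂_st = 0.3574·0.10 + 0.3455·0.08 + 0.2971·0.05 ≈ 0.07824... → 0.078.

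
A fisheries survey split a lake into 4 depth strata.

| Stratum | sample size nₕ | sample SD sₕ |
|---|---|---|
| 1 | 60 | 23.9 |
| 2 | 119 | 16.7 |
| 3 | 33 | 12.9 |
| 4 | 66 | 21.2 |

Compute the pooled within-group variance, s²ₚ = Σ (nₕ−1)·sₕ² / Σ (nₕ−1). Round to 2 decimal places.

1: (60−1)·23.9² = 59·571.21 = 33701.39
2: (119−1)·16.7² = 118·278.89 = 32909.02
3: (33−1)·12.9² = 32·166.41 = 5325.12
4: (66−1)·21.2² = 65·449.44 = 29213.6
Numerator = 101149.13; denominator = Σ(nₕ−1) = 274.
s²ₚ = 101149.13/274 = 369.1574... → 369.16.

369.16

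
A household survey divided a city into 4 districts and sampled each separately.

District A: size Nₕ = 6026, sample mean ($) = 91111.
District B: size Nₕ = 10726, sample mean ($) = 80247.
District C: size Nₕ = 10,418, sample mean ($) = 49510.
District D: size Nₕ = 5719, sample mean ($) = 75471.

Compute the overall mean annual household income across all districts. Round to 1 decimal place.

N = 6026 + 10726 + 10418 + 5719 = 32889.
The stratified mean weights each stratum mean by its population share Nₕ/N.
Σ Nₕx̄ₕ = 6026·91111 + 10726·80247 + 10418·49510 + 5719·75471 = 549034886 + 860729322 + 515795180 + 431618649 = 2357178037.
Divide by N: 2357178037 / 32889 = 71670.712... → 71670.7.

71670.7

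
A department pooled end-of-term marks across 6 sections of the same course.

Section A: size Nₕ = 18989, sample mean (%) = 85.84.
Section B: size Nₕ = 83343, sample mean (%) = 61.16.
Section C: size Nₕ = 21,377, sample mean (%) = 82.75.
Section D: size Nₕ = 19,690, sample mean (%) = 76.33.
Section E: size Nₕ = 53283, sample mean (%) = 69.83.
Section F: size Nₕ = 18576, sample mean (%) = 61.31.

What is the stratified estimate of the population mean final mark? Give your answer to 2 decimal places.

x̄_st = (Σ Nₕx̄ₕ) / (Σ Nₕ) = (18989·85.84 + 83343·61.16 + 21377·82.75 + 19690·76.33 + 53283·69.83 + 18576·61.31) / 215258
= 14858804.54 / 215258 = 69.0279... → 69.03.

69.03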